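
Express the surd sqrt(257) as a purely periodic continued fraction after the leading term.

[16; (32)]

Write x_i = (sqrt(257) + m_i)/d_i with (m_0, d_0) = (0, 1). a_0 = floor(sqrt(257)) = 16, since 16^2 = 256 <= 257 < 289 = 17^2.
Iterate m_{i+1} = d_i*a_i - m_i, d_{i+1} = (257 - m_{i+1}^2)/d_i, a_{i+1} = floor((a_0 + m_{i+1})/d_{i+1}):
  m_1 = 1*16 - 0 = 16, d_1 = (257 - 16^2)/1 = 1/1 = 1, a_1 = floor((16 + 16)/1) = 32.
  m_2 = 1*32 - 16 = 16, d_2 = (257 - 16^2)/1 = 1/1 = 1: (m_2, d_2) = (m_1, d_1) = (16, 1), so from here the quotient a_1 repeats; the period length is 1.
Hence the expansion of sqrt(257) is a_0 = 16 followed by the repeating block 32 (period 1).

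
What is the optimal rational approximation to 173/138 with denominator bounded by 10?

5/4

Expand x = 173/138 as a continued fraction with the Euclidean algorithm:
  173 = 1*138 + 35, so a_0 = 1.
  138 = 3*35 + 33, so a_1 = 3.
  35 = 1*33 + 2, so a_2 = 1.
  33 = 16*2 + 1, so a_3 = 16.
  2 = 2*1 + 0, so a_4 = 2.
so x = [1; 3, 1, 16, 2].
Convergents (p_i = a_i*p_{i-1} + p_{i-2}, q_i = a_i*q_{i-1} + q_{i-2} with p_{-2}=0, p_{-1}=1, q_{-2}=1, q_{-1}=0), until the denominator exceeds 10:
  i=0: a_0=1, p_0 = 1*1 + 0 = 1, q_0 = 1*0 + 1 = 1.
  i=1: a_1=3, p_1 = 3*1 + 1 = 4, q_1 = 3*1 + 0 = 3.
  i=2: a_2=1, p_2 = 1*4 + 1 = 5, q_2 = 1*3 + 1 = 4.
  i=3: a_3=16, p_3 = 16*5 + 4 = 84, q_3 = 16*4 + 3 = 67.
q_3 = 67 > 10, so the last convergent with denominator <= 10 is p_2/q_2 = 5/4.
The closest fraction with denominator <= 10 is either p_2/q_2 or the intermediate fraction (k*p_2 + p_1)/(k*q_2 + q_1) with the largest k >= 1 whose denominator stays <= 10; these approach x as k grows, and every other convergent or intermediate fraction in range is farther away.
Largest k: floor((10 - q_1)/q_2) = floor((10 - 3)/4) = 1.
That gives (1*5 + 4)/(1*4 + 3) = 9/7.
Compare the errors: |x - 5/4| = |173*4 - 5*138|/(138*4) = 2/552, and |x - 9/7| = |173*7 - 9*138|/(138*7) = 31/966.
Cross-multiplying, 2*966 = 1932 < 17112 = 31*552, so 2/552 is smaller: the convergent 5/4 is closer to x than 9/7.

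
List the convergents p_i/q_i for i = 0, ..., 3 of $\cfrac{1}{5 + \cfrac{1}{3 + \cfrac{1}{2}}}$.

0/1, 1/5, 3/16, 7/37

Using the convergent recurrence p_i = a_i*p_{i-1} + p_{i-2}, q_i = a_i*q_{i-1} + q_{i-2} with p_{-2}=0, p_{-1}=1, q_{-2}=1, q_{-1}=0:
  i=0: a_0=0, p_0 = 0*1 + 0 = 0, q_0 = 0*0 + 1 = 1.
  i=1: a_1=5, p_1 = 5*0 + 1 = 1, q_1 = 5*1 + 0 = 5.
  i=2: a_2=3, p_2 = 3*1 + 0 = 3, q_2 = 3*5 + 1 = 16.
  i=3: a_3=2, p_3 = 2*3 + 1 = 7, q_3 = 2*16 + 5 = 37.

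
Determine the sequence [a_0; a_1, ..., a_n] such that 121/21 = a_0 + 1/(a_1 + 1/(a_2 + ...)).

Run the Euclidean algorithm on 121 and 21; the successive quotients are the partial quotients a_0, a_1, ... (each step inverts the fractional part left over by the previous one):
  121 = 5*21 + 16, so a_0 = 5.
  21 = 1*16 + 5, so a_1 = 1.
  16 = 3*5 + 1, so a_2 = 3.
  5 = 5*1 + 0, so a_3 = 5.
The remainder reaches 0 after 4 divisions, so the expansion has 4 partial quotients, read off in order.

[5; 1, 3, 5]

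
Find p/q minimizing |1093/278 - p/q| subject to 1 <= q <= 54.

173/44

Expand x = 1093/278 as a continued fraction with the Euclidean algorithm:
  1093 = 3*278 + 259, so a_0 = 3.
  278 = 1*259 + 19, so a_1 = 1.
  259 = 13*19 + 12, so a_2 = 13.
  19 = 1*12 + 7, so a_3 = 1.
  12 = 1*7 + 5, so a_4 = 1.
  7 = 1*5 + 2, so a_5 = 1.
  5 = 2*2 + 1, so a_6 = 2.
  2 = 2*1 + 0, so a_7 = 2.
so x = [3; 1, 13, 1, 1, 1, 2, 2].
Convergents (p_i = a_i*p_{i-1} + p_{i-2}, q_i = a_i*q_{i-1} + q_{i-2} with p_{-2}=0, p_{-1}=1, q_{-2}=1, q_{-1}=0), until the denominator exceeds 54:
  i=0: a_0=3, p_0 = 3*1 + 0 = 3, q_0 = 3*0 + 1 = 1.
  i=1: a_1=1, p_1 = 1*3 + 1 = 4, q_1 = 1*1 + 0 = 1.
  i=2: a_2=13, p_2 = 13*4 + 3 = 55, q_2 = 13*1 + 1 = 14.
  i=3: a_3=1, p_3 = 1*55 + 4 = 59, q_3 = 1*14 + 1 = 15.
  i=4: a_4=1, p_4 = 1*59 + 55 = 114, q_4 = 1*15 + 14 = 29.
  i=5: a_5=1, p_5 = 1*114 + 59 = 173, q_5 = 1*29 + 15 = 44.
  i=6: a_6=2, p_6 = 2*173 + 114 = 460, q_6 = 2*44 + 29 = 117.
q_6 = 117 > 54, so the last convergent with denominator <= 54 is p_5/q_5 = 173/44.
The closest fraction with denominator <= 54 is either p_5/q_5 or the intermediate fraction (k*p_5 + p_4)/(k*q_5 + q_4) with the largest k >= 1 whose denominator stays <= 54; these approach x as k grows, and every other convergent or intermediate fraction in range is farther away.
Largest k: floor((54 - q_4)/q_5) = floor((54 - 29)/44) = 0.
Since k = 0, no intermediate fraction beyond p_5/q_5 has denominator <= 54, so the convergent 173/44 is the closest (its error is |1093*44 - 173*278|/(278*44) = 2/12232).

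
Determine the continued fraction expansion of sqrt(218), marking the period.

[14; (1, 3, 3, 1, 28)]

Write x_i = (sqrt(218) + m_i)/d_i with (m_0, d_0) = (0, 1). a_0 = floor(sqrt(218)) = 14, since 14^2 = 196 <= 218 < 225 = 15^2.
Iterate m_{i+1} = d_i*a_i - m_i, d_{i+1} = (218 - m_{i+1}^2)/d_i, a_{i+1} = floor((a_0 + m_{i+1})/d_{i+1}):
  m_1 = 1*14 - 0 = 14, d_1 = (218 - 14^2)/1 = 22/1 = 22, a_1 = floor((14 + 14)/22) = 1.
  m_2 = 22*1 - 14 = 8, d_2 = (218 - 8^2)/22 = 154/22 = 7, a_2 = floor((14 + 8)/7) = 3.
  m_3 = 7*3 - 8 = 13, d_3 = (218 - 13^2)/7 = 49/7 = 7, a_3 = floor((14 + 13)/7) = 3.
  m_4 = 7*3 - 13 = 8, d_4 = (218 - 8^2)/7 = 154/7 = 22, a_4 = floor((14 + 8)/22) = 1.
  m_5 = 22*1 - 8 = 14, d_5 = (218 - 14^2)/22 = 22/22 = 1, a_5 = floor((14 + 14)/1) = 28.
  m_6 = 1*28 - 14 = 14, d_6 = (218 - 14^2)/1 = 22/1 = 22: (m_6, d_6) = (m_1, d_1) = (14, 22), so from here the quotients repeat a_1, ..., a_5; the period length is 5.
Hence the expansion of sqrt(218) is a_0 = 14 followed by the repeating block 1, 3, 3, 1, 28 (period 5).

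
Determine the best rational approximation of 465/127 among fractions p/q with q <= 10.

11/3

Expand x = 465/127 as a continued fraction with the Euclidean algorithm:
  465 = 3*127 + 84, so a_0 = 3.
  127 = 1*84 + 43, so a_1 = 1.
  84 = 1*43 + 41, so a_2 = 1.
  43 = 1*41 + 2, so a_3 = 1.
  41 = 20*2 + 1, so a_4 = 20.
  2 = 2*1 + 0, so a_5 = 2.
so x = [3; 1, 1, 1, 20, 2].
Convergents (p_i = a_i*p_{i-1} + p_{i-2}, q_i = a_i*q_{i-1} + q_{i-2} with p_{-2}=0, p_{-1}=1, q_{-2}=1, q_{-1}=0), until the denominator exceeds 10:
  i=0: a_0=3, p_0 = 3*1 + 0 = 3, q_0 = 3*0 + 1 = 1.
  i=1: a_1=1, p_1 = 1*3 + 1 = 4, q_1 = 1*1 + 0 = 1.
  i=2: a_2=1, p_2 = 1*4 + 3 = 7, q_2 = 1*1 + 1 = 2.
  i=3: a_3=1, p_3 = 1*7 + 4 = 11, q_3 = 1*2 + 1 = 3.
  i=4: a_4=20, p_4 = 20*11 + 7 = 227, q_4 = 20*3 + 2 = 62.
q_4 = 62 > 10, so the last convergent with denominator <= 10 is p_3/q_3 = 11/3.
The closest fraction with denominator <= 10 is either p_3/q_3 or the intermediate fraction (k*p_3 + p_2)/(k*q_3 + q_2) with the largest k >= 1 whose denominator stays <= 10; these approach x as k grows, and every other convergent or intermediate fraction in range is farther away.
Largest k: floor((10 - q_2)/q_3) = floor((10 - 2)/3) = 2.
That gives (2*11 + 7)/(2*3 + 2) = 29/8.
Compare the errors: |x - 11/3| = |465*3 - 11*127|/(127*3) = 2/381, and |x - 29/8| = |465*8 - 29*127|/(127*8) = 37/1016.
Cross-multiplying, 2*1016 = 2032 < 14097 = 37*381, so 2/381 is smaller: the convergent 11/3 is closer to x than 29/8.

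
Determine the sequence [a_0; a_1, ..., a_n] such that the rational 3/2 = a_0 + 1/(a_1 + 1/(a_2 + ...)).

[1; 2]

Run the Euclidean algorithm on 3 and 2; the successive quotients are the partial quotients a_0, a_1, ... (each step inverts the fractional part left over by the previous one):
  3 = 1*2 + 1, so a_0 = 1.
  2 = 2*1 + 0, so a_1 = 2.
The remainder reaches 0 after 2 divisions, so the expansion has 2 partial quotients, read off in order.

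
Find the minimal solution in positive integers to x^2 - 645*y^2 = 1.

First expand sqrt(645) as a continued fraction. With x_i = (sqrt(645) + m_i)/d_i and (m_0, d_0) = (0, 1): a_0 = floor(sqrt(645)) = 25, since 25^2 = 625 <= 645 < 676 = 26^2.
Iterate m_{i+1} = d_i*a_i - m_i, d_{i+1} = (645 - m_{i+1}^2)/d_i, a_{i+1} = floor((a_0 + m_{i+1})/d_{i+1}):
  m_1 = 1*25 - 0 = 25, d_1 = (645 - 25^2)/1 = 20/1 = 20, a_1 = floor((25 + 25)/20) = 2.
  m_2 = 20*2 - 25 = 15, d_2 = (645 - 15^2)/20 = 420/20 = 21, a_2 = floor((25 + 15)/21) = 1.
  m_3 = 21*1 - 15 = 6, d_3 = (645 - 6^2)/21 = 609/21 = 29, a_3 = floor((25 + 6)/29) = 1.
  m_4 = 29*1 - 6 = 23, d_4 = (645 - 23^2)/29 = 116/29 = 4, a_4 = floor((25 + 23)/4) = 12.
  m_5 = 4*12 - 23 = 25, d_5 = (645 - 25^2)/4 = 20/4 = 5, a_5 = floor((25 + 25)/5) = 10.
  m_6 = 5*10 - 25 = 25, d_6 = (645 - 25^2)/5 = 20/5 = 4, a_6 = floor((25 + 25)/4) = 12.
  m_7 = 4*12 - 25 = 23, d_7 = (645 - 23^2)/4 = 116/4 = 29, a_7 = floor((25 + 23)/29) = 1.
  m_8 = 29*1 - 23 = 6, d_8 = (645 - 6^2)/29 = 609/29 = 21, a_8 = floor((25 + 6)/21) = 1.
  m_9 = 21*1 - 6 = 15, d_9 = (645 - 15^2)/21 = 420/21 = 20, a_9 = floor((25 + 15)/20) = 2.
  m_10 = 20*2 - 15 = 25, d_10 = (645 - 25^2)/20 = 20/20 = 1, a_10 = floor((25 + 25)/1) = 50.
  m_11 = 1*50 - 25 = 25, d_11 = (645 - 25^2)/1 = 20/1 = 20: (m_11, d_11) = (m_1, d_1) = (25, 20), so from here the quotients repeat a_1, ..., a_10; the period length is 10.
So sqrt(645) = [25; (2, 1, 1, 12, 10, 12, 1, 1, 2, 50)] with period length k = 10.
k is even, so the fundamental solution of x^2 - 645y^2 = 1 is (p_{k-1}, q_{k-1}) = (p_9, q_9); compute convergents through index 9.
Convergents (p_i = a_i*p_{i-1} + p_{i-2}, q_i = a_i*q_{i-1} + q_{i-2} with p_{-2}=0, p_{-1}=1, q_{-2}=1, q_{-1}=0):
  i=0: a_0=25, p_0 = 25*1 + 0 = 25, q_0 = 25*0 + 1 = 1.
  i=1: a_1=2, p_1 = 2*25 + 1 = 51, q_1 = 2*1 + 0 = 2.
  i=2: a_2=1, p_2 = 1*51 + 25 = 76, q_2 = 1*2 + 1 = 3.
  i=3: a_3=1, p_3 = 1*76 + 51 = 127, q_3 = 1*3 + 2 = 5.
  i=4: a_4=12, p_4 = 12*127 + 76 = 1600, q_4 = 12*5 + 3 = 63.
  i=5: a_5=10, p_5 = 10*1600 + 127 = 16127, q_5 = 10*63 + 5 = 635.
  i=6: a_6=12, p_6 = 12*16127 + 1600 = 195124, q_6 = 12*635 + 63 = 7683.
  i=7: a_7=1, p_7 = 1*195124 + 16127 = 211251, q_7 = 1*7683 + 635 = 8318.
  i=8: a_8=1, p_8 = 1*211251 + 195124 = 406375, q_8 = 1*8318 + 7683 = 16001.
  i=9: a_9=2, p_9 = 2*406375 + 211251 = 1024001, q_9 = 2*16001 + 8318 = 40320.
Check: 1024001^2 - 645*40320^2 = 1048578048001 - 1048578048000 = 1, so (x, y) = (1024001, 40320) solves the equation, and by the theorem it is the least positive solution.

(x, y) = (1024001, 40320)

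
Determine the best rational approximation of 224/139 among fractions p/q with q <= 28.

29/18

Expand x = 224/139 as a continued fraction with the Euclidean algorithm:
  224 = 1*139 + 85, so a_0 = 1.
  139 = 1*85 + 54, so a_1 = 1.
  85 = 1*54 + 31, so a_2 = 1.
  54 = 1*31 + 23, so a_3 = 1.
  31 = 1*23 + 8, so a_4 = 1.
  23 = 2*8 + 7, so a_5 = 2.
  8 = 1*7 + 1, so a_6 = 1.
  7 = 7*1 + 0, so a_7 = 7.
so x = [1; 1, 1, 1, 1, 2, 1, 7].
Convergents (p_i = a_i*p_{i-1} + p_{i-2}, q_i = a_i*q_{i-1} + q_{i-2} with p_{-2}=0, p_{-1}=1, q_{-2}=1, q_{-1}=0), until the denominator exceeds 28:
  i=0: a_0=1, p_0 = 1*1 + 0 = 1, q_0 = 1*0 + 1 = 1.
  i=1: a_1=1, p_1 = 1*1 + 1 = 2, q_1 = 1*1 + 0 = 1.
  i=2: a_2=1, p_2 = 1*2 + 1 = 3, q_2 = 1*1 + 1 = 2.
  i=3: a_3=1, p_3 = 1*3 + 2 = 5, q_3 = 1*2 + 1 = 3.
  i=4: a_4=1, p_4 = 1*5 + 3 = 8, q_4 = 1*3 + 2 = 5.
  i=5: a_5=2, p_5 = 2*8 + 5 = 21, q_5 = 2*5 + 3 = 13.
  i=6: a_6=1, p_6 = 1*21 + 8 = 29, q_6 = 1*13 + 5 = 18.
  i=7: a_7=7, p_7 = 7*29 + 21 = 224, q_7 = 7*18 + 13 = 139.
q_7 = 139 > 28, so the last convergent with denominator <= 28 is p_6/q_6 = 29/18.
The closest fraction with denominator <= 28 is either p_6/q_6 or the intermediate fraction (k*p_6 + p_5)/(k*q_6 + q_5) with the largest k >= 1 whose denominator stays <= 28; these approach x as k grows, and every other convergent or intermediate fraction in range is farther away.
Largest k: floor((28 - q_5)/q_6) = floor((28 - 13)/18) = 0.
Since k = 0, no intermediate fraction beyond p_6/q_6 has denominator <= 28, so the convergent 29/18 is the closest (its error is |224*18 - 29*139|/(139*18) = 1/2502).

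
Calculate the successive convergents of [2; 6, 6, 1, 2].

2/1, 13/6, 80/37, 93/43, 266/123

Using the convergent recurrence p_i = a_i*p_{i-1} + p_{i-2}, q_i = a_i*q_{i-1} + q_{i-2} with p_{-2}=0, p_{-1}=1, q_{-2}=1, q_{-1}=0:
  i=0: a_0=2, p_0 = 2*1 + 0 = 2, q_0 = 2*0 + 1 = 1.
  i=1: a_1=6, p_1 = 6*2 + 1 = 13, q_1 = 6*1 + 0 = 6.
  i=2: a_2=6, p_2 = 6*13 + 2 = 80, q_2 = 6*6 + 1 = 37.
  i=3: a_3=1, p_3 = 1*80 + 13 = 93, q_3 = 1*37 + 6 = 43.
  i=4: a_4=2, p_4 = 2*93 + 80 = 266, q_4 = 2*43 + 37 = 123.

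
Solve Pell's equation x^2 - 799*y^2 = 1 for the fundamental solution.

First expand sqrt(799) as a continued fraction. With x_i = (sqrt(799) + m_i)/d_i and (m_0, d_0) = (0, 1): a_0 = floor(sqrt(799)) = 28, since 28^2 = 784 <= 799 < 841 = 29^2.
Iterate m_{i+1} = d_i*a_i - m_i, d_{i+1} = (799 - m_{i+1}^2)/d_i, a_{i+1} = floor((a_0 + m_{i+1})/d_{i+1}):
  m_1 = 1*28 - 0 = 28, d_1 = (799 - 28^2)/1 = 15/1 = 15, a_1 = floor((28 + 28)/15) = 3.
  m_2 = 15*3 - 28 = 17, d_2 = (799 - 17^2)/15 = 510/15 = 34, a_2 = floor((28 + 17)/34) = 1.
  m_3 = 34*1 - 17 = 17, d_3 = (799 - 17^2)/34 = 510/34 = 15, a_3 = floor((28 + 17)/15) = 3.
  m_4 = 15*3 - 17 = 28, d_4 = (799 - 28^2)/15 = 15/15 = 1, a_4 = floor((28 + 28)/1) = 56.
  m_5 = 1*56 - 28 = 28, d_5 = (799 - 28^2)/1 = 15/1 = 15: (m_5, d_5) = (m_1, d_1) = (28, 15), so from here the quotients repeat a_1, ..., a_4; the period length is 4.
So sqrt(799) = [28; (3, 1, 3, 56)] with period length k = 4.
k is even, so the fundamental solution of x^2 - 799y^2 = 1 is (p_{k-1}, q_{k-1}) = (p_3, q_3); compute convergents through index 3.
Convergents (p_i = a_i*p_{i-1} + p_{i-2}, q_i = a_i*q_{i-1} + q_{i-2} with p_{-2}=0, p_{-1}=1, q_{-2}=1, q_{-1}=0):
  i=0: a_0=28, p_0 = 28*1 + 0 = 28, q_0 = 28*0 + 1 = 1.
  i=1: a_1=3, p_1 = 3*28 + 1 = 85, q_1 = 3*1 + 0 = 3.
  i=2: a_2=1, p_2 = 1*85 + 28 = 113, q_2 = 1*3 + 1 = 4.
  i=3: a_3=3, p_3 = 3*113 + 85 = 424, q_3 = 3*4 + 3 = 15.
Check: 424^2 - 799*15^2 = 179776 - 179775 = 1, so (x, y) = (424, 15) solves the equation, and by the theorem it is the least positive solution.

(x, y) = (424, 15)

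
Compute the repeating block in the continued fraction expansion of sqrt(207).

[14; (2, 1, 1, 2, 1, 1, 2, 28)]

Write x_i = (sqrt(207) + m_i)/d_i with (m_0, d_0) = (0, 1). a_0 = floor(sqrt(207)) = 14, since 14^2 = 196 <= 207 < 225 = 15^2.
Iterate m_{i+1} = d_i*a_i - m_i, d_{i+1} = (207 - m_{i+1}^2)/d_i, a_{i+1} = floor((a_0 + m_{i+1})/d_{i+1}):
  m_1 = 1*14 - 0 = 14, d_1 = (207 - 14^2)/1 = 11/1 = 11, a_1 = floor((14 + 14)/11) = 2.
  m_2 = 11*2 - 14 = 8, d_2 = (207 - 8^2)/11 = 143/11 = 13, a_2 = floor((14 + 8)/13) = 1.
  m_3 = 13*1 - 8 = 5, d_3 = (207 - 5^2)/13 = 182/13 = 14, a_3 = floor((14 + 5)/14) = 1.
  m_4 = 14*1 - 5 = 9, d_4 = (207 - 9^2)/14 = 126/14 = 9, a_4 = floor((14 + 9)/9) = 2.
  m_5 = 9*2 - 9 = 9, d_5 = (207 - 9^2)/9 = 126/9 = 14, a_5 = floor((14 + 9)/14) = 1.
  m_6 = 14*1 - 9 = 5, d_6 = (207 - 5^2)/14 = 182/14 = 13, a_6 = floor((14 + 5)/13) = 1.
  m_7 = 13*1 - 5 = 8, d_7 = (207 - 8^2)/13 = 143/13 = 11, a_7 = floor((14 + 8)/11) = 2.
  m_8 = 11*2 - 8 = 14, d_8 = (207 - 14^2)/11 = 11/11 = 1, a_8 = floor((14 + 14)/1) = 28.
  m_9 = 1*28 - 14 = 14, d_9 = (207 - 14^2)/1 = 11/1 = 11: (m_9, d_9) = (m_1, d_1) = (14, 11), so from here the quotients repeat a_1, ..., a_8; the period length is 8.
Hence the expansion of sqrt(207) is a_0 = 14 followed by the repeating block 2, 1, 1, 2, 1, 1, 2, 28 (period 8).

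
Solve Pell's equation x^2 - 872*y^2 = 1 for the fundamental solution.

First expand sqrt(872) as a continued fraction. With x_i = (sqrt(872) + m_i)/d_i and (m_0, d_0) = (0, 1): a_0 = floor(sqrt(872)) = 29, since 29^2 = 841 <= 872 < 900 = 30^2.
Iterate m_{i+1} = d_i*a_i - m_i, d_{i+1} = (872 - m_{i+1}^2)/d_i, a_{i+1} = floor((a_0 + m_{i+1})/d_{i+1}):
  m_1 = 1*29 - 0 = 29, d_1 = (872 - 29^2)/1 = 31/1 = 31, a_1 = floor((29 + 29)/31) = 1.
  m_2 = 31*1 - 29 = 2, d_2 = (872 - 2^2)/31 = 868/31 = 28, a_2 = floor((29 + 2)/28) = 1.
  m_3 = 28*1 - 2 = 26, d_3 = (872 - 26^2)/28 = 196/28 = 7, a_3 = floor((29 + 26)/7) = 7.
  m_4 = 7*7 - 26 = 23, d_4 = (872 - 23^2)/7 = 343/7 = 49, a_4 = floor((29 + 23)/49) = 1.
  m_5 = 49*1 - 23 = 26, d_5 = (872 - 26^2)/49 = 196/49 = 4, a_5 = floor((29 + 26)/4) = 13.
  m_6 = 4*13 - 26 = 26, d_6 = (872 - 26^2)/4 = 196/4 = 49, a_6 = floor((29 + 26)/49) = 1.
  m_7 = 49*1 - 26 = 23, d_7 = (872 - 23^2)/49 = 343/49 = 7, a_7 = floor((29 + 23)/7) = 7.
  m_8 = 7*7 - 23 = 26, d_8 = (872 - 26^2)/7 = 196/7 = 28, a_8 = floor((29 + 26)/28) = 1.
  m_9 = 28*1 - 26 = 2, d_9 = (872 - 2^2)/28 = 868/28 = 31, a_9 = floor((29 + 2)/31) = 1.
  m_10 = 31*1 - 2 = 29, d_10 = (872 - 29^2)/31 = 31/31 = 1, a_10 = floor((29 + 29)/1) = 58.
  m_11 = 1*58 - 29 = 29, d_11 = (872 - 29^2)/1 = 31/1 = 31: (m_11, d_11) = (m_1, d_1) = (29, 31), so from here the quotients repeat a_1, ..., a_10; the period length is 10.
So sqrt(872) = [29; (1, 1, 7, 1, 13, 1, 7, 1, 1, 58)] with period length k = 10.
k is even, so the fundamental solution of x^2 - 872y^2 = 1 is (p_{k-1}, q_{k-1}) = (p_9, q_9); compute convergents through index 9.
Convergents (p_i = a_i*p_{i-1} + p_{i-2}, q_i = a_i*q_{i-1} + q_{i-2} with p_{-2}=0, p_{-1}=1, q_{-2}=1, q_{-1}=0):
  i=0: a_0=29, p_0 = 29*1 + 0 = 29, q_0 = 29*0 + 1 = 1.
  i=1: a_1=1, p_1 = 1*29 + 1 = 30, q_1 = 1*1 + 0 = 1.
  i=2: a_2=1, p_2 = 1*30 + 29 = 59, q_2 = 1*1 + 1 = 2.
  i=3: a_3=7, p_3 = 7*59 + 30 = 443, q_3 = 7*2 + 1 = 15.
  i=4: a_4=1, p_4 = 1*443 + 59 = 502, q_4 = 1*15 + 2 = 17.
  i=5: a_5=13, p_5 = 13*502 + 443 = 6969, q_5 = 13*17 + 15 = 236.
  i=6: a_6=1, p_6 = 1*6969 + 502 = 7471, q_6 = 1*236 + 17 = 253.
  i=7: a_7=7, p_7 = 7*7471 + 6969 = 59266, q_7 = 7*253 + 236 = 2007.
  i=8: a_8=1, p_8 = 1*59266 + 7471 = 66737, q_8 = 1*2007 + 253 = 2260.
  i=9: a_9=1, p_9 = 1*66737 + 59266 = 126003, q_9 = 1*2260 + 2007 = 4267.
Check: 126003^2 - 872*4267^2 = 15876756009 - 15876756008 = 1, so (x, y) = (126003, 4267) solves the equation, and by the theorem it is the least positive solution.

(x, y) = (126003, 4267)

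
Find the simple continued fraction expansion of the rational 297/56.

Run the Euclidean algorithm on 297 and 56; the successive quotients are the partial quotients a_0, a_1, ... (each step inverts the fractional part left over by the previous one):
  297 = 5*56 + 17, so a_0 = 5.
  56 = 3*17 + 5, so a_1 = 3.
  17 = 3*5 + 2, so a_2 = 3.
  5 = 2*2 + 1, so a_3 = 2.
  2 = 2*1 + 0, so a_4 = 2.
The remainder reaches 0 after 5 divisions, so the expansion has 5 partial quotients, read off in order.

[5; 3, 3, 2, 2]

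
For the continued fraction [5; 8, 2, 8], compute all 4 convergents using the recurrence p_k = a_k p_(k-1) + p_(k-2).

Using the convergent recurrence p_i = a_i*p_{i-1} + p_{i-2}, q_i = a_i*q_{i-1} + q_{i-2} with p_{-2}=0, p_{-1}=1, q_{-2}=1, q_{-1}=0:
  i=0: a_0=5, p_0 = 5*1 + 0 = 5, q_0 = 5*0 + 1 = 1.
  i=1: a_1=8, p_1 = 8*5 + 1 = 41, q_1 = 8*1 + 0 = 8.
  i=2: a_2=2, p_2 = 2*41 + 5 = 87, q_2 = 2*8 + 1 = 17.
  i=3: a_3=8, p_3 = 8*87 + 41 = 737, q_3 = 8*17 + 8 = 144.

5/1, 41/8, 87/17, 737/144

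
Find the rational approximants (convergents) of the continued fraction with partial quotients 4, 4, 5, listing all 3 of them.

4/1, 17/4, 89/21

Using the convergent recurrence p_i = a_i*p_{i-1} + p_{i-2}, q_i = a_i*q_{i-1} + q_{i-2} with p_{-2}=0, p_{-1}=1, q_{-2}=1, q_{-1}=0:
  i=0: a_0=4, p_0 = 4*1 + 0 = 4, q_0 = 4*0 + 1 = 1.
  i=1: a_1=4, p_1 = 4*4 + 1 = 17, q_1 = 4*1 + 0 = 4.
  i=2: a_2=5, p_2 = 5*17 + 4 = 89, q_2 = 5*4 + 1 = 21.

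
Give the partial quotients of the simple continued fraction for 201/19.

[10; 1, 1, 2, 1, 2]

Run the Euclidean algorithm on 201 and 19; the successive quotients are the partial quotients a_0, a_1, ... (each step inverts the fractional part left over by the previous one):
  201 = 10*19 + 11, so a_0 = 10.
  19 = 1*11 + 8, so a_1 = 1.
  11 = 1*8 + 3, so a_2 = 1.
  8 = 2*3 + 2, so a_3 = 2.
  3 = 1*2 + 1, so a_4 = 1.
  2 = 2*1 + 0, so a_5 = 2.
The remainder reaches 0 after 6 divisions, so the expansion has 6 partial quotients, read off in order.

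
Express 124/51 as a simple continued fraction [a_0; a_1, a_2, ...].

Run the Euclidean algorithm on 124 and 51; the successive quotients are the partial quotients a_0, a_1, ... (each step inverts the fractional part left over by the previous one):
  124 = 2*51 + 22, so a_0 = 2.
  51 = 2*22 + 7, so a_1 = 2.
  22 = 3*7 + 1, so a_2 = 3.
  7 = 7*1 + 0, so a_3 = 7.
The remainder reaches 0 after 4 divisions, so the expansion has 4 partial quotients, read off in order.

[2; 2, 3, 7]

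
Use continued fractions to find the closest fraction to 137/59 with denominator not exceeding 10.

7/3

Expand x = 137/59 as a continued fraction with the Euclidean algorithm:
  137 = 2*59 + 19, so a_0 = 2.
  59 = 3*19 + 2, so a_1 = 3.
  19 = 9*2 + 1, so a_2 = 9.
  2 = 2*1 + 0, so a_3 = 2.
so x = [2; 3, 9, 2].
Convergents (p_i = a_i*p_{i-1} + p_{i-2}, q_i = a_i*q_{i-1} + q_{i-2} with p_{-2}=0, p_{-1}=1, q_{-2}=1, q_{-1}=0), until the denominator exceeds 10:
  i=0: a_0=2, p_0 = 2*1 + 0 = 2, q_0 = 2*0 + 1 = 1.
  i=1: a_1=3, p_1 = 3*2 + 1 = 7, q_1 = 3*1 + 0 = 3.
  i=2: a_2=9, p_2 = 9*7 + 2 = 65, q_2 = 9*3 + 1 = 28.
q_2 = 28 > 10, so the last convergent with denominator <= 10 is p_1/q_1 = 7/3.
The closest fraction with denominator <= 10 is either p_1/q_1 or the intermediate fraction (k*p_1 + p_0)/(k*q_1 + q_0) with the largest k >= 1 whose denominator stays <= 10; these approach x as k grows, and every other convergent or intermediate fraction in range is farther away.
Largest k: floor((10 - q_0)/q_1) = floor((10 - 1)/3) = 3.
That gives (3*7 + 2)/(3*3 + 1) = 23/10.
Compare the errors: |x - 7/3| = |137*3 - 7*59|/(59*3) = 2/177, and |x - 23/10| = |137*10 - 23*59|/(59*10) = 13/590.
Cross-multiplying, 2*590 = 1180 < 2301 = 13*177, so 2/177 is smaller: the convergent 7/3 is closer to x than 23/10.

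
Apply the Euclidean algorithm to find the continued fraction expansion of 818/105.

[7; 1, 3, 1, 3, 2, 2]

Run the Euclidean algorithm on 818 and 105; the successive quotients are the partial quotients a_0, a_1, ... (each step inverts the fractional part left over by the previous one):
  818 = 7*105 + 83, so a_0 = 7.
  105 = 1*83 + 22, so a_1 = 1.
  83 = 3*22 + 17, so a_2 = 3.
  22 = 1*17 + 5, so a_3 = 1.
  17 = 3*5 + 2, so a_4 = 3.
  5 = 2*2 + 1, so a_5 = 2.
  2 = 2*1 + 0, so a_6 = 2.
The remainder reaches 0 after 7 divisions, so the expansion has 7 partial quotients, read off in order.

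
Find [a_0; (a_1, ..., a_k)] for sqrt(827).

Write x_i = (sqrt(827) + m_i)/d_i with (m_0, d_0) = (0, 1). a_0 = floor(sqrt(827)) = 28, since 28^2 = 784 <= 827 < 841 = 29^2.
Iterate m_{i+1} = d_i*a_i - m_i, d_{i+1} = (827 - m_{i+1}^2)/d_i, a_{i+1} = floor((a_0 + m_{i+1})/d_{i+1}):
  m_1 = 1*28 - 0 = 28, d_1 = (827 - 28^2)/1 = 43/1 = 43, a_1 = floor((28 + 28)/43) = 1.
  m_2 = 43*1 - 28 = 15, d_2 = (827 - 15^2)/43 = 602/43 = 14, a_2 = floor((28 + 15)/14) = 3.
  m_3 = 14*3 - 15 = 27, d_3 = (827 - 27^2)/14 = 98/14 = 7, a_3 = floor((28 + 27)/7) = 7.
  m_4 = 7*7 - 27 = 22, d_4 = (827 - 22^2)/7 = 343/7 = 49, a_4 = floor((28 + 22)/49) = 1.
  m_5 = 49*1 - 22 = 27, d_5 = (827 - 27^2)/49 = 98/49 = 2, a_5 = floor((28 + 27)/2) = 27.
  m_6 = 2*27 - 27 = 27, d_6 = (827 - 27^2)/2 = 98/2 = 49, a_6 = floor((28 + 27)/49) = 1.
  m_7 = 49*1 - 27 = 22, d_7 = (827 - 22^2)/49 = 343/49 = 7, a_7 = floor((28 + 22)/7) = 7.
  m_8 = 7*7 - 22 = 27, d_8 = (827 - 27^2)/7 = 98/7 = 14, a_8 = floor((28 + 27)/14) = 3.
  m_9 = 14*3 - 27 = 15, d_9 = (827 - 15^2)/14 = 602/14 = 43, a_9 = floor((28 + 15)/43) = 1.
  m_10 = 43*1 - 15 = 28, d_10 = (827 - 28^2)/43 = 43/43 = 1, a_10 = floor((28 + 28)/1) = 56.
  m_11 = 1*56 - 28 = 28, d_11 = (827 - 28^2)/1 = 43/1 = 43: (m_11, d_11) = (m_1, d_1) = (28, 43), so from here the quotients repeat a_1, ..., a_10; the period length is 10.
Hence the expansion of sqrt(827) is a_0 = 28 followed by the repeating block 1, 3, 7, 1, 27, 1, 7, 3, 1, 56 (period 10).

[28; (1, 3, 7, 1, 27, 1, 7, 3, 1, 56)]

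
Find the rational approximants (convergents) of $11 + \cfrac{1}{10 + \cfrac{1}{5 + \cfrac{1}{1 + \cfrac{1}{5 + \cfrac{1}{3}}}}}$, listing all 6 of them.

Using the convergent recurrence p_i = a_i*p_{i-1} + p_{i-2}, q_i = a_i*q_{i-1} + q_{i-2} with p_{-2}=0, p_{-1}=1, q_{-2}=1, q_{-1}=0:
  i=0: a_0=11, p_0 = 11*1 + 0 = 11, q_0 = 11*0 + 1 = 1.
  i=1: a_1=10, p_1 = 10*11 + 1 = 111, q_1 = 10*1 + 0 = 10.
  i=2: a_2=5, p_2 = 5*111 + 11 = 566, q_2 = 5*10 + 1 = 51.
  i=3: a_3=1, p_3 = 1*566 + 111 = 677, q_3 = 1*51 + 10 = 61.
  i=4: a_4=5, p_4 = 5*677 + 566 = 3951, q_4 = 5*61 + 51 = 356.
  i=5: a_5=3, p_5 = 3*3951 + 677 = 12530, q_5 = 3*356 + 61 = 1129.

11/1, 111/10, 566/51, 677/61, 3951/356, 12530/1129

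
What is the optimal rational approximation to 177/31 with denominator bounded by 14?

40/7

Expand x = 177/31 as a continued fraction with the Euclidean algorithm:
  177 = 5*31 + 22, so a_0 = 5.
  31 = 1*22 + 9, so a_1 = 1.
  22 = 2*9 + 4, so a_2 = 2.
  9 = 2*4 + 1, so a_3 = 2.
  4 = 4*1 + 0, so a_4 = 4.
so x = [5; 1, 2, 2, 4].
Convergents (p_i = a_i*p_{i-1} + p_{i-2}, q_i = a_i*q_{i-1} + q_{i-2} with p_{-2}=0, p_{-1}=1, q_{-2}=1, q_{-1}=0), until the denominator exceeds 14:
  i=0: a_0=5, p_0 = 5*1 + 0 = 5, q_0 = 5*0 + 1 = 1.
  i=1: a_1=1, p_1 = 1*5 + 1 = 6, q_1 = 1*1 + 0 = 1.
  i=2: a_2=2, p_2 = 2*6 + 5 = 17, q_2 = 2*1 + 1 = 3.
  i=3: a_3=2, p_3 = 2*17 + 6 = 40, q_3 = 2*3 + 1 = 7.
  i=4: a_4=4, p_4 = 4*40 + 17 = 177, q_4 = 4*7 + 3 = 31.
q_4 = 31 > 14, so the last convergent with denominator <= 14 is p_3/q_3 = 40/7.
The closest fraction with denominator <= 14 is either p_3/q_3 or the intermediate fraction (k*p_3 + p_2)/(k*q_3 + q_2) with the largest k >= 1 whose denominator stays <= 14; these approach x as k grows, and every other convergent or intermediate fraction in range is farther away.
Largest k: floor((14 - q_2)/q_3) = floor((14 - 3)/7) = 1.
That gives (1*40 + 17)/(1*7 + 3) = 57/10.
Compare the errors: |x - 40/7| = |177*7 - 40*31|/(31*7) = 1/217, and |x - 57/10| = |177*10 - 57*31|/(31*10) = 3/310.
Cross-multiplying, 1*310 = 310 < 651 = 3*217, so 1/217 is smaller: the convergent 40/7 is closer to x than 57/10.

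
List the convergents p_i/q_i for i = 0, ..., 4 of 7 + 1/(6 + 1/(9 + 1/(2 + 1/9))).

Using the convergent recurrence p_i = a_i*p_{i-1} + p_{i-2}, q_i = a_i*q_{i-1} + q_{i-2} with p_{-2}=0, p_{-1}=1, q_{-2}=1, q_{-1}=0:
  i=0: a_0=7, p_0 = 7*1 + 0 = 7, q_0 = 7*0 + 1 = 1.
  i=1: a_1=6, p_1 = 6*7 + 1 = 43, q_1 = 6*1 + 0 = 6.
  i=2: a_2=9, p_2 = 9*43 + 7 = 394, q_2 = 9*6 + 1 = 55.
  i=3: a_3=2, p_3 = 2*394 + 43 = 831, q_3 = 2*55 + 6 = 116.
  i=4: a_4=9, p_4 = 9*831 + 394 = 7873, q_4 = 9*116 + 55 = 1099.

7/1, 43/6, 394/55, 831/116, 7873/1099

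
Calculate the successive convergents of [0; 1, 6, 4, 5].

0/1, 1/1, 6/7, 25/29, 131/152

Using the convergent recurrence p_i = a_i*p_{i-1} + p_{i-2}, q_i = a_i*q_{i-1} + q_{i-2} with p_{-2}=0, p_{-1}=1, q_{-2}=1, q_{-1}=0:
  i=0: a_0=0, p_0 = 0*1 + 0 = 0, q_0 = 0*0 + 1 = 1.
  i=1: a_1=1, p_1 = 1*0 + 1 = 1, q_1 = 1*1 + 0 = 1.
  i=2: a_2=6, p_2 = 6*1 + 0 = 6, q_2 = 6*1 + 1 = 7.
  i=3: a_3=4, p_3 = 4*6 + 1 = 25, q_3 = 4*7 + 1 = 29.
  i=4: a_4=5, p_4 = 5*25 + 6 = 131, q_4 = 5*29 + 7 = 152.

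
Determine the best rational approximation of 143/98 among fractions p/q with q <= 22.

19/13

Expand x = 143/98 as a continued fraction with the Euclidean algorithm:
  143 = 1*98 + 45, so a_0 = 1.
  98 = 2*45 + 8, so a_1 = 2.
  45 = 5*8 + 5, so a_2 = 5.
  8 = 1*5 + 3, so a_3 = 1.
  5 = 1*3 + 2, so a_4 = 1.
  3 = 1*2 + 1, so a_5 = 1.
  2 = 2*1 + 0, so a_6 = 2.
so x = [1; 2, 5, 1, 1, 1, 2].
Convergents (p_i = a_i*p_{i-1} + p_{i-2}, q_i = a_i*q_{i-1} + q_{i-2} with p_{-2}=0, p_{-1}=1, q_{-2}=1, q_{-1}=0), until the denominator exceeds 22:
  i=0: a_0=1, p_0 = 1*1 + 0 = 1, q_0 = 1*0 + 1 = 1.
  i=1: a_1=2, p_1 = 2*1 + 1 = 3, q_1 = 2*1 + 0 = 2.
  i=2: a_2=5, p_2 = 5*3 + 1 = 16, q_2 = 5*2 + 1 = 11.
  i=3: a_3=1, p_3 = 1*16 + 3 = 19, q_3 = 1*11 + 2 = 13.
  i=4: a_4=1, p_4 = 1*19 + 16 = 35, q_4 = 1*13 + 11 = 24.
q_4 = 24 > 22, so the last convergent with denominator <= 22 is p_3/q_3 = 19/13.
The closest fraction with denominator <= 22 is either p_3/q_3 or the intermediate fraction (k*p_3 + p_2)/(k*q_3 + q_2) with the largest k >= 1 whose denominator stays <= 22; these approach x as k grows, and every other convergent or intermediate fraction in range is farther away.
Largest k: floor((22 - q_2)/q_3) = floor((22 - 11)/13) = 0.
Since k = 0, no intermediate fraction beyond p_3/q_3 has denominator <= 22, so the convergent 19/13 is the closest (its error is |143*13 - 19*98|/(98*13) = 3/1274).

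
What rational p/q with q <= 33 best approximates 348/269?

22/17

Expand x = 348/269 as a continued fraction with the Euclidean algorithm:
  348 = 1*269 + 79, so a_0 = 1.
  269 = 3*79 + 32, so a_1 = 3.
  79 = 2*32 + 15, so a_2 = 2.
  32 = 2*15 + 2, so a_3 = 2.
  15 = 7*2 + 1, so a_4 = 7.
  2 = 2*1 + 0, so a_5 = 2.
so x = [1; 3, 2, 2, 7, 2].
Convergents (p_i = a_i*p_{i-1} + p_{i-2}, q_i = a_i*q_{i-1} + q_{i-2} with p_{-2}=0, p_{-1}=1, q_{-2}=1, q_{-1}=0), until the denominator exceeds 33:
  i=0: a_0=1, p_0 = 1*1 + 0 = 1, q_0 = 1*0 + 1 = 1.
  i=1: a_1=3, p_1 = 3*1 + 1 = 4, q_1 = 3*1 + 0 = 3.
  i=2: a_2=2, p_2 = 2*4 + 1 = 9, q_2 = 2*3 + 1 = 7.
  i=3: a_3=2, p_3 = 2*9 + 4 = 22, q_3 = 2*7 + 3 = 17.
  i=4: a_4=7, p_4 = 7*22 + 9 = 163, q_4 = 7*17 + 7 = 126.
q_4 = 126 > 33, so the last convergent with denominator <= 33 is p_3/q_3 = 22/17.
The closest fraction with denominator <= 33 is either p_3/q_3 or the intermediate fraction (k*p_3 + p_2)/(k*q_3 + q_2) with the largest k >= 1 whose denominator stays <= 33; these approach x as k grows, and every other convergent or intermediate fraction in range is farther away.
Largest k: floor((33 - q_2)/q_3) = floor((33 - 7)/17) = 1.
That gives (1*22 + 9)/(1*17 + 7) = 31/24.
Compare the errors: |x - 22/17| = |348*17 - 22*269|/(269*17) = 2/4573, and |x - 31/24| = |348*24 - 31*269|/(269*24) = 13/6456.
Cross-multiplying, 2*6456 = 12912 < 59449 = 13*4573, so 2/4573 is smaller: the convergent 22/17 is closer to x than 31/24.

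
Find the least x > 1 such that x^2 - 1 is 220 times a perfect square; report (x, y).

First expand sqrt(220) as a continued fraction. With x_i = (sqrt(220) + m_i)/d_i and (m_0, d_0) = (0, 1): a_0 = floor(sqrt(220)) = 14, since 14^2 = 196 <= 220 < 225 = 15^2.
Iterate m_{i+1} = d_i*a_i - m_i, d_{i+1} = (220 - m_{i+1}^2)/d_i, a_{i+1} = floor((a_0 + m_{i+1})/d_{i+1}):
  m_1 = 1*14 - 0 = 14, d_1 = (220 - 14^2)/1 = 24/1 = 24, a_1 = floor((14 + 14)/24) = 1.
  m_2 = 24*1 - 14 = 10, d_2 = (220 - 10^2)/24 = 120/24 = 5, a_2 = floor((14 + 10)/5) = 4.
  m_3 = 5*4 - 10 = 10, d_3 = (220 - 10^2)/5 = 120/5 = 24, a_3 = floor((14 + 10)/24) = 1.
  m_4 = 24*1 - 10 = 14, d_4 = (220 - 14^2)/24 = 24/24 = 1, a_4 = floor((14 + 14)/1) = 28.
  m_5 = 1*28 - 14 = 14, d_5 = (220 - 14^2)/1 = 24/1 = 24: (m_5, d_5) = (m_1, d_1) = (14, 24), so from here the quotients repeat a_1, ..., a_4; the period length is 4.
So sqrt(220) = [14; (1, 4, 1, 28)] with period length k = 4.
k is even, so the fundamental solution of x^2 - 220y^2 = 1 is (p_{k-1}, q_{k-1}) = (p_3, q_3); compute convergents through index 3.
Convergents (p_i = a_i*p_{i-1} + p_{i-2}, q_i = a_i*q_{i-1} + q_{i-2} with p_{-2}=0, p_{-1}=1, q_{-2}=1, q_{-1}=0):
  i=0: a_0=14, p_0 = 14*1 + 0 = 14, q_0 = 14*0 + 1 = 1.
  i=1: a_1=1, p_1 = 1*14 + 1 = 15, q_1 = 1*1 + 0 = 1.
  i=2: a_2=4, p_2 = 4*15 + 14 = 74, q_2 = 4*1 + 1 = 5.
  i=3: a_3=1, p_3 = 1*74 + 15 = 89, q_3 = 1*5 + 1 = 6.
Check: 89^2 - 220*6^2 = 7921 - 7920 = 1, so (x, y) = (89, 6) solves the equation, and by the theorem it is the least positive solution.

(x, y) = (89, 6)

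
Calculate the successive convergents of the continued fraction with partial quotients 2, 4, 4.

Using the convergent recurrence p_i = a_i*p_{i-1} + p_{i-2}, q_i = a_i*q_{i-1} + q_{i-2} with p_{-2}=0, p_{-1}=1, q_{-2}=1, q_{-1}=0:
  i=0: a_0=2, p_0 = 2*1 + 0 = 2, q_0 = 2*0 + 1 = 1.
  i=1: a_1=4, p_1 = 4*2 + 1 = 9, q_1 = 4*1 + 0 = 4.
  i=2: a_2=4, p_2 = 4*9 + 2 = 38, q_2 = 4*4 + 1 = 17.

2/1, 9/4, 38/17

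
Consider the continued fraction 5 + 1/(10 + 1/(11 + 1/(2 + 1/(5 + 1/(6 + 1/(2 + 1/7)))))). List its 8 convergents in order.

5/1, 51/10, 566/111, 1183/232, 6481/1271, 40069/7858, 86619/16987, 646402/126767

Using the convergent recurrence p_i = a_i*p_{i-1} + p_{i-2}, q_i = a_i*q_{i-1} + q_{i-2} with p_{-2}=0, p_{-1}=1, q_{-2}=1, q_{-1}=0:
  i=0: a_0=5, p_0 = 5*1 + 0 = 5, q_0 = 5*0 + 1 = 1.
  i=1: a_1=10, p_1 = 10*5 + 1 = 51, q_1 = 10*1 + 0 = 10.
  i=2: a_2=11, p_2 = 11*51 + 5 = 566, q_2 = 11*10 + 1 = 111.
  i=3: a_3=2, p_3 = 2*566 + 51 = 1183, q_3 = 2*111 + 10 = 232.
  i=4: a_4=5, p_4 = 5*1183 + 566 = 6481, q_4 = 5*232 + 111 = 1271.
  i=5: a_5=6, p_5 = 6*6481 + 1183 = 40069, q_5 = 6*1271 + 232 = 7858.
  i=6: a_6=2, p_6 = 2*40069 + 6481 = 86619, q_6 = 2*7858 + 1271 = 16987.
  i=7: a_7=7, p_7 = 7*86619 + 40069 = 646402, q_7 = 7*16987 + 7858 = 126767.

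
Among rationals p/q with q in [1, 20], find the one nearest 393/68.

Expand x = 393/68 as a continued fraction with the Euclidean algorithm:
  393 = 5*68 + 53, so a_0 = 5.
  68 = 1*53 + 15, so a_1 = 1.
  53 = 3*15 + 8, so a_2 = 3.
  15 = 1*8 + 7, so a_3 = 1.
  8 = 1*7 + 1, so a_4 = 1.
  7 = 7*1 + 0, so a_5 = 7.
so x = [5; 1, 3, 1, 1, 7].
Convergents (p_i = a_i*p_{i-1} + p_{i-2}, q_i = a_i*q_{i-1} + q_{i-2} with p_{-2}=0, p_{-1}=1, q_{-2}=1, q_{-1}=0), until the denominator exceeds 20:
  i=0: a_0=5, p_0 = 5*1 + 0 = 5, q_0 = 5*0 + 1 = 1.
  i=1: a_1=1, p_1 = 1*5 + 1 = 6, q_1 = 1*1 + 0 = 1.
  i=2: a_2=3, p_2 = 3*6 + 5 = 23, q_2 = 3*1 + 1 = 4.
  i=3: a_3=1, p_3 = 1*23 + 6 = 29, q_3 = 1*4 + 1 = 5.
  i=4: a_4=1, p_4 = 1*29 + 23 = 52, q_4 = 1*5 + 4 = 9.
  i=5: a_5=7, p_5 = 7*52 + 29 = 393, q_5 = 7*9 + 5 = 68.
q_5 = 68 > 20, so the last convergent with denominator <= 20 is p_4/q_4 = 52/9.
The closest fraction with denominator <= 20 is either p_4/q_4 or the intermediate fraction (k*p_4 + p_3)/(k*q_4 + q_3) with the largest k >= 1 whose denominator stays <= 20; these approach x as k grows, and every other convergent or intermediate fraction in range is farther away.
Largest k: floor((20 - q_3)/q_4) = floor((20 - 5)/9) = 1.
That gives (1*52 + 29)/(1*9 + 5) = 81/14.
Compare the errors: |x - 52/9| = |393*9 - 52*68|/(68*9) = 1/612, and |x - 81/14| = |393*14 - 81*68|/(68*14) = 6/952.
Cross-multiplying, 1*952 = 952 < 3672 = 6*612, so 1/612 is smaller: the convergent 52/9 is closer to x than 81/14.

52/9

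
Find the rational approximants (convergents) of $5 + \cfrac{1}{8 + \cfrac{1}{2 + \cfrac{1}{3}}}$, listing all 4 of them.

Using the convergent recurrence p_i = a_i*p_{i-1} + p_{i-2}, q_i = a_i*q_{i-1} + q_{i-2} with p_{-2}=0, p_{-1}=1, q_{-2}=1, q_{-1}=0:
  i=0: a_0=5, p_0 = 5*1 + 0 = 5, q_0 = 5*0 + 1 = 1.
  i=1: a_1=8, p_1 = 8*5 + 1 = 41, q_1 = 8*1 + 0 = 8.
  i=2: a_2=2, p_2 = 2*41 + 5 = 87, q_2 = 2*8 + 1 = 17.
  i=3: a_3=3, p_3 = 3*87 + 41 = 302, q_3 = 3*17 + 8 = 59.

5/1, 41/8, 87/17, 302/59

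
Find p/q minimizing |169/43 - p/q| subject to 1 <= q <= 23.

Expand x = 169/43 as a continued fraction with the Euclidean algorithm:
  169 = 3*43 + 40, so a_0 = 3.
  43 = 1*40 + 3, so a_1 = 1.
  40 = 13*3 + 1, so a_2 = 13.
  3 = 3*1 + 0, so a_3 = 3.
so x = [3; 1, 13, 3].
Convergents (p_i = a_i*p_{i-1} + p_{i-2}, q_i = a_i*q_{i-1} + q_{i-2} with p_{-2}=0, p_{-1}=1, q_{-2}=1, q_{-1}=0), until the denominator exceeds 23:
  i=0: a_0=3, p_0 = 3*1 + 0 = 3, q_0 = 3*0 + 1 = 1.
  i=1: a_1=1, p_1 = 1*3 + 1 = 4, q_1 = 1*1 + 0 = 1.
  i=2: a_2=13, p_2 = 13*4 + 3 = 55, q_2 = 13*1 + 1 = 14.
  i=3: a_3=3, p_3 = 3*55 + 4 = 169, q_3 = 3*14 + 1 = 43.
q_3 = 43 > 23, so the last convergent with denominator <= 23 is p_2/q_2 = 55/14.
The closest fraction with denominator <= 23 is either p_2/q_2 or the intermediate fraction (k*p_2 + p_1)/(k*q_2 + q_1) with the largest k >= 1 whose denominator stays <= 23; these approach x as k grows, and every other convergent or intermediate fraction in range is farther away.
Largest k: floor((23 - q_1)/q_2) = floor((23 - 1)/14) = 1.
That gives (1*55 + 4)/(1*14 + 1) = 59/15.
Compare the errors: |x - 55/14| = |169*14 - 55*43|/(43*14) = 1/602, and |x - 59/15| = |169*15 - 59*43|/(43*15) = 2/645.
Cross-multiplying, 1*645 = 645 < 1204 = 2*602, so 1/602 is smaller: the convergent 55/14 is closer to x than 59/15.

55/14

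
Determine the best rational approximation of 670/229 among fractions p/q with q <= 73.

Expand x = 670/229 as a continued fraction with the Euclidean algorithm:
  670 = 2*229 + 212, so a_0 = 2.
  229 = 1*212 + 17, so a_1 = 1.
  212 = 12*17 + 8, so a_2 = 12.
  17 = 2*8 + 1, so a_3 = 2.
  8 = 8*1 + 0, so a_4 = 8.
so x = [2; 1, 12, 2, 8].
Convergents (p_i = a_i*p_{i-1} + p_{i-2}, q_i = a_i*q_{i-1} + q_{i-2} with p_{-2}=0, p_{-1}=1, q_{-2}=1, q_{-1}=0), until the denominator exceeds 73:
  i=0: a_0=2, p_0 = 2*1 + 0 = 2, q_0 = 2*0 + 1 = 1.
  i=1: a_1=1, p_1 = 1*2 + 1 = 3, q_1 = 1*1 + 0 = 1.
  i=2: a_2=12, p_2 = 12*3 + 2 = 38, q_2 = 12*1 + 1 = 13.
  i=3: a_3=2, p_3 = 2*38 + 3 = 79, q_3 = 2*13 + 1 = 27.
  i=4: a_4=8, p_4 = 8*79 + 38 = 670, q_4 = 8*27 + 13 = 229.
q_4 = 229 > 73, so the last convergent with denominator <= 73 is p_3/q_3 = 79/27.
The closest fraction with denominator <= 73 is either p_3/q_3 or the intermediate fraction (k*p_3 + p_2)/(k*q_3 + q_2) with the largest k >= 1 whose denominator stays <= 73; these approach x as k grows, and every other convergent or intermediate fraction in range is farther away.
Largest k: floor((73 - q_2)/q_3) = floor((73 - 13)/27) = 2.
That gives (2*79 + 38)/(2*27 + 13) = 196/67.
Compare the errors: |x - 79/27| = |670*27 - 79*229|/(229*27) = 1/6183, and |x - 196/67| = |670*67 - 196*229|/(229*67) = 6/15343.
Cross-multiplying, 1*15343 = 15343 < 37098 = 6*6183, so 1/6183 is smaller: the convergent 79/27 is closer to x than 196/67.

79/27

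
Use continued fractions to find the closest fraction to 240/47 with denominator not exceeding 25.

Expand x = 240/47 as a continued fraction with the Euclidean algorithm:
  240 = 5*47 + 5, so a_0 = 5.
  47 = 9*5 + 2, so a_1 = 9.
  5 = 2*2 + 1, so a_2 = 2.
  2 = 2*1 + 0, so a_3 = 2.
so x = [5; 9, 2, 2].
Convergents (p_i = a_i*p_{i-1} + p_{i-2}, q_i = a_i*q_{i-1} + q_{i-2} with p_{-2}=0, p_{-1}=1, q_{-2}=1, q_{-1}=0), until the denominator exceeds 25:
  i=0: a_0=5, p_0 = 5*1 + 0 = 5, q_0 = 5*0 + 1 = 1.
  i=1: a_1=9, p_1 = 9*5 + 1 = 46, q_1 = 9*1 + 0 = 9.
  i=2: a_2=2, p_2 = 2*46 + 5 = 97, q_2 = 2*9 + 1 = 19.
  i=3: a_3=2, p_3 = 2*97 + 46 = 240, q_3 = 2*19 + 9 = 47.
q_3 = 47 > 25, so the last convergent with denominator <= 25 is p_2/q_2 = 97/19.
The closest fraction with denominator <= 25 is either p_2/q_2 or the intermediate fraction (k*p_2 + p_1)/(k*q_2 + q_1) with the largest k >= 1 whose denominator stays <= 25; these approach x as k grows, and every other convergent or intermediate fraction in range is farther away.
Largest k: floor((25 - q_1)/q_2) = floor((25 - 9)/19) = 0.
Since k = 0, no intermediate fraction beyond p_2/q_2 has denominator <= 25, so the convergent 97/19 is the closest (its error is |240*19 - 97*47|/(47*19) = 1/893).

97/19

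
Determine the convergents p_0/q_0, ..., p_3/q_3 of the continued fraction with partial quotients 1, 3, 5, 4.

Using the convergent recurrence p_i = a_i*p_{i-1} + p_{i-2}, q_i = a_i*q_{i-1} + q_{i-2} with p_{-2}=0, p_{-1}=1, q_{-2}=1, q_{-1}=0:
  i=0: a_0=1, p_0 = 1*1 + 0 = 1, q_0 = 1*0 + 1 = 1.
  i=1: a_1=3, p_1 = 3*1 + 1 = 4, q_1 = 3*1 + 0 = 3.
  i=2: a_2=5, p_2 = 5*4 + 1 = 21, q_2 = 5*3 + 1 = 16.
  i=3: a_3=4, p_3 = 4*21 + 4 = 88, q_3 = 4*16 + 3 = 67.

1/1, 4/3, 21/16, 88/67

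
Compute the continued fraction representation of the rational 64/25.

[2; 1, 1, 3, 1, 2]

Run the Euclidean algorithm on 64 and 25; the successive quotients are the partial quotients a_0, a_1, ... (each step inverts the fractional part left over by the previous one):
  64 = 2*25 + 14, so a_0 = 2.
  25 = 1*14 + 11, so a_1 = 1.
  14 = 1*11 + 3, so a_2 = 1.
  11 = 3*3 + 2, so a_3 = 3.
  3 = 1*2 + 1, so a_4 = 1.
  2 = 2*1 + 0, so a_5 = 2.
The remainder reaches 0 after 6 divisions, so the expansion has 6 partial quotients, read off in order.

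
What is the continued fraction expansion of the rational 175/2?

[87; 2]

Run the Euclidean algorithm on 175 and 2; the successive quotients are the partial quotients a_0, a_1, ... (each step inverts the fractional part left over by the previous one):
  175 = 87*2 + 1, so a_0 = 87.
  2 = 2*1 + 0, so a_1 = 2.
The remainder reaches 0 after 2 divisions, so the expansion has 2 partial quotients, read off in order.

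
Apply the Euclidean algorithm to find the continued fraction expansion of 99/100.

Run the Euclidean algorithm on 99 and 100; the successive quotients are the partial quotients a_0, a_1, ... (each step inverts the fractional part left over by the previous one):
  99 = 0*100 + 99, so a_0 = 0.
  100 = 1*99 + 1, so a_1 = 1.
  99 = 99*1 + 0, so a_2 = 99.
The remainder reaches 0 after 3 divisions, so the expansion has 3 partial quotients, read off in order.

[0; 1, 99]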